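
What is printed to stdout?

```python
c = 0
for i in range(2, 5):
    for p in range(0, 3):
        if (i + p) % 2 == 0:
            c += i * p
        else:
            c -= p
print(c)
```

i=2,p=0: even sum, c = 0+0 = 0
i=2,p=1: odd sum, c = 0-1 = -1
i=2,p=2: even sum, c = (-1)+4 = 3
i=3,p=0: odd sum, c = 3-0 = 3
i=3,p=1: even sum, c = 3+3 = 6
i=3,p=2: odd sum, c = 6-2 = 4
i=4,p=0: even sum, c = 4+0 = 4
i=4,p=1: odd sum, c = 4-1 = 3
i=4,p=2: even sum, c = 3+8 = 11

11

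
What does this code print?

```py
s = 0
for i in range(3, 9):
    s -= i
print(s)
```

i=3: s = 0-3 = -3
i=4: s = (-3)-4 = -7
i=5: s = (-7)-5 = -12
i=6: s = (-12)-6 = -18
i=7: s = (-18)-7 = -25
i=8: s = (-25)-8 = -33

-33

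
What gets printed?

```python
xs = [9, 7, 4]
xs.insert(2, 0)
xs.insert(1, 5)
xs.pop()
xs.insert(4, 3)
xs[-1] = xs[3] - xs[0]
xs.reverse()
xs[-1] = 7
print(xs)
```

[-9, 0, 7, 5, 7]

insert 0 at 2 → [9, 7, 0, 4]
insert 5 at 1 → [9, 5, 7, 0, 4]
pop() removes 4 → [9, 5, 7, 0]
insert 3 at 4 → [9, 5, 7, 0, 3]
xs[-1] = xs[3]-xs[0] = 0-9 = -9 → [9, 5, 7, 0, -9]
reverse → [-9, 0, 7, 5, 9]
xs[-1] = 7 → [-9, 0, 7, 5, 7]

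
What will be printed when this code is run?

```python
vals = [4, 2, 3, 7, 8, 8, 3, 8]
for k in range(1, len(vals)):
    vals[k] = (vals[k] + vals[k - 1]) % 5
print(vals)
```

[4, 1, 4, 1, 4, 2, 0, 3]

k=1: vals[1] = (2+4)%5 = 1 → [4, 1, 3, 7, 8, 8, 3, 8]
k=2: vals[2] = (3+1)%5 = 4 → [4, 1, 4, 7, 8, 8, 3, 8]
k=3: vals[3] = (7+4)%5 = 1 → [4, 1, 4, 1, 8, 8, 3, 8]
k=4: vals[4] = (8+1)%5 = 4 → [4, 1, 4, 1, 4, 8, 3, 8]
k=5: vals[5] = (8+4)%5 = 2 → [4, 1, 4, 1, 4, 2, 3, 8]
k=6: vals[6] = (3+2)%5 = 0 → [4, 1, 4, 1, 4, 2, 0, 8]
k=7: vals[7] = (8+0)%5 = 3 → [4, 1, 4, 1, 4, 2, 0, 3]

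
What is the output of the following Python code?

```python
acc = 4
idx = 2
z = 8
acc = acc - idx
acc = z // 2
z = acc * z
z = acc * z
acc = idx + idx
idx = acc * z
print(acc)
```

4

acc = 4-2 = 2
acc = 8//2 = 4
z = 4*8 = 32
z = 4*32 = 128
acc = 2+2 = 4
idx = 4*128 = 512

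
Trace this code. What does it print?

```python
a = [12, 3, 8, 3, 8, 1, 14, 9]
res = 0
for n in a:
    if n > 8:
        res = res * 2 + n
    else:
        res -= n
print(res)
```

-7

n=12: >8, res = 0*2+12 = 12
n=3: not >8, res = 12-3 = 9
n=8: not >8, res = 9-8 = 1
n=3: not >8, res = 1-3 = -2
n=8: not >8, res = (-2)-8 = -10
n=1: not >8, res = (-10)-1 = -11
n=14: >8, res = (-11)*2+14 = -8
n=9: >8, res = (-8)*2+9 = -7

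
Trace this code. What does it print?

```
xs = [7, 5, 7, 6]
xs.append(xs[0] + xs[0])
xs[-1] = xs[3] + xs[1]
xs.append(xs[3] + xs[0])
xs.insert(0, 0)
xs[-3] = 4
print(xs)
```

append xs[0]+xs[0] = 7+7 = 14 → [7, 5, 7, 6, 14]
xs[-1] = xs[3]+xs[1] = 6+5 = 11 → [7, 5, 7, 6, 11]
append xs[3]+xs[0] = 6+7 = 13 → [7, 5, 7, 6, 11, 13]
insert 0 at 0 → [0, 7, 5, 7, 6, 11, 13]
xs[-3] = 4 → [0, 7, 5, 7, 4, 11, 13]

[0, 7, 5, 7, 4, 11, 13]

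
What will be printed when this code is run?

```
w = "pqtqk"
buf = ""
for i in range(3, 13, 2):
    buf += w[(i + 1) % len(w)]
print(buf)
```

i=3: add w[4]='k' → 'k'
i=5: add w[1]='q' → 'kq'
i=7: add w[3]='q' → 'kqq'
i=9: add w[0]='p' → 'kqqp'
i=11: add w[2]='t' → 'kqqpt'

kqqpt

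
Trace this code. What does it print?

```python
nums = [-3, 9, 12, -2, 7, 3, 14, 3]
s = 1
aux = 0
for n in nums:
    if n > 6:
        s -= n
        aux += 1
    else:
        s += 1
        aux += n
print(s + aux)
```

n=-3: not >6, s = 1+1 = 2; aux=-3
n=9: >6, s = 2-9 = -7; aux=-2
n=12: >6, s = (-7)-12 = -19; aux=-1
n=-2: not >6, s = (-19)+1 = -18; aux=-3
n=7: >6, s = (-18)-7 = -25; aux=-2
n=3: not >6, s = (-25)+1 = -24; aux=1
n=14: >6, s = (-24)-14 = -38; aux=2
n=3: not >6, s = (-38)+1 = -37; aux=5
s+aux = (-37)+5 = -32

-32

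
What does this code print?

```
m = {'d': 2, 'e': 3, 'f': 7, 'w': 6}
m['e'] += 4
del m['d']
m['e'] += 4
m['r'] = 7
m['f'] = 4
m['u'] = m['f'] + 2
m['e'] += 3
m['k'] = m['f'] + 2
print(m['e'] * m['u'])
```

m['e'] = 3+4 = 7 → {'d': 2, 'e': 7, 'f': 7, 'w': 6}
del 'd' → {'e': 7, 'f': 7, 'w': 6}
m['e'] = 7+4 = 11 → {'e': 11, 'f': 7, 'w': 6}
m['r'] = 7 → {'e': 11, 'f': 7, 'w': 6, 'r': 7}
m['f'] = 4 → {'e': 11, 'f': 4, 'w': 6, 'r': 7}
m['u'] = m['f']+2 = 6 → {'e': 11, 'f': 4, 'w': 6, 'r': 7, 'u': 6}
m['e'] = 11+3 = 14 → {'e': 14, 'f': 4, 'w': 6, 'r': 7, 'u': 6}
m['k'] = m['f']+2 = 6 → {'e': 14, 'f': 4, 'w': 6, 'r': 7, 'u': 6, 'k': 6}
m['e']*m['u'] = 14*6 = 84

84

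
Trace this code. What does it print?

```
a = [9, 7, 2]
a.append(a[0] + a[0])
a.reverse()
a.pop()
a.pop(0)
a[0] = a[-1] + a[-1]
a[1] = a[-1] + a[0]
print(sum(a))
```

35

append a[0]+a[0] = 9+9 = 18 → [9, 7, 2, 18]
reverse → [18, 2, 7, 9]
pop() removes 9 → [18, 2, 7]
pop(0) removes 18 → [2, 7]
a[0] = a[-1]+a[-1] = 7+7 = 14 → [14, 7]
a[1] = a[-1]+a[0] = 7+14 = 21 → [14, 21]
sum = 35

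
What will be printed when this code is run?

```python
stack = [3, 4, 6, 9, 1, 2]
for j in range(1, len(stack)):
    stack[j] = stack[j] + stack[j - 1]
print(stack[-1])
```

j=1: stack[1] = 4+3 = 7 → [3, 7, 6, 9, 1, 2]
j=2: stack[2] = 6+7 = 13 → [3, 7, 13, 9, 1, 2]
j=3: stack[3] = 9+13 = 22 → [3, 7, 13, 22, 1, 2]
j=4: stack[4] = 1+22 = 23 → [3, 7, 13, 22, 23, 2]
j=5: stack[5] = 2+23 = 25 → [3, 7, 13, 22, 23, 25]

25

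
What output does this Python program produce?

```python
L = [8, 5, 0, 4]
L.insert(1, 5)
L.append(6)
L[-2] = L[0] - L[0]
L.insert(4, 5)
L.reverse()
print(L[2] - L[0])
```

insert 5 at 1 → [8, 5, 5, 0, 4]
append 6 → [8, 5, 5, 0, 4, 6]
L[-2] = L[0]-L[0] = 8-8 = 0 → [8, 5, 5, 0, 0, 6]
insert 5 at 4 → [8, 5, 5, 0, 5, 0, 6]
reverse → [6, 0, 5, 0, 5, 5, 8]
L[2]-L[0] = 5-6 = -1

-1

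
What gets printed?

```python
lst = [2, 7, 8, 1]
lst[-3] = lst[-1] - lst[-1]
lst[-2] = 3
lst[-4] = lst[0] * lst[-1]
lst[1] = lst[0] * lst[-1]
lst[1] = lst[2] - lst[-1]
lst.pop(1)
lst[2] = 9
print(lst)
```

[2, 3, 9]

lst[-3] = lst[-1]-lst[-1] = 1-1 = 0 → [2, 0, 8, 1]
lst[-2] = 3 → [2, 0, 3, 1]
lst[-4] = lst[0]*lst[-1] = 2*1 = 2 → [2, 0, 3, 1]
lst[1] = lst[0]*lst[-1] = 2*1 = 2 → [2, 2, 3, 1]
lst[1] = lst[2]-lst[-1] = 3-1 = 2 → [2, 2, 3, 1]
pop(1) removes 2 → [2, 3, 1]
lst[2] = 9 → [2, 3, 9]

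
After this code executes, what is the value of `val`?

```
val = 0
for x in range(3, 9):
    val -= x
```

x=3: val = 0-3 = -3
x=4: val = (-3)-4 = -7
x=5: val = (-7)-5 = -12
x=6: val = (-12)-6 = -18
x=7: val = (-18)-7 = -25
x=8: val = (-25)-8 = -33

-33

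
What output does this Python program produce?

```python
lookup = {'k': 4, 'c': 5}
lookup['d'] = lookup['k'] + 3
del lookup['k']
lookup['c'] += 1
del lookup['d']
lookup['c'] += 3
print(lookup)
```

{'c': 9}

lookup['d'] = lookup['k']+3 = 7 → {'k': 4, 'c': 5, 'd': 7}
del 'k' → {'c': 5, 'd': 7}
lookup['c'] = 5+1 = 6 → {'c': 6, 'd': 7}
del 'd' → {'c': 6}
lookup['c'] = 6+3 = 9 → {'c': 9}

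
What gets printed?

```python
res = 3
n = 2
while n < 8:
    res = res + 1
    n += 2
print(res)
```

n=2: res = 3+1 = 4
n=4: res = 4+1 = 5
n=6: res = 5+1 = 6

6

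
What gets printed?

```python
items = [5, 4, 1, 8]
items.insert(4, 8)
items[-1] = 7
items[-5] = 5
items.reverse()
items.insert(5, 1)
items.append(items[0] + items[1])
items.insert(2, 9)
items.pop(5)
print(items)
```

insert 8 at 4 → [5, 4, 1, 8, 8]
items[-1] = 7 → [5, 4, 1, 8, 7]
items[-5] = 5 → [5, 4, 1, 8, 7]
reverse → [7, 8, 1, 4, 5]
insert 1 at 5 → [7, 8, 1, 4, 5, 1]
append items[0]+items[1] = 7+8 = 15 → [7, 8, 1, 4, 5, 1, 15]
insert 9 at 2 → [7, 8, 9, 1, 4, 5, 1, 15]
pop(5) removes 5 → [7, 8, 9, 1, 4, 1, 15]

[7, 8, 9, 1, 4, 1, 15]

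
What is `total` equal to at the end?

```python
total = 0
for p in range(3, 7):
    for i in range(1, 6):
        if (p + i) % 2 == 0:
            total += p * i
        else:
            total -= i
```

p=3,i=1: even sum, total = 0+3 = 3
p=3,i=2: odd sum, total = 3-2 = 1
p=3,i=3: even sum, total = 1+9 = 10
p=3,i=4: odd sum, total = 10-4 = 6
p=3,i=5: even sum, total = 6+15 = 21
p=4,i=1: odd sum, total = 21-1 = 20
p=4,i=2: even sum, total = 20+8 = 28
p=4,i=3: odd sum, total = 28-3 = 25
p=4,i=4: even sum, total = 25+16 = 41
p=4,i=5: odd sum, total = 41-5 = 36
p=5,i=1: even sum, total = 36+5 = 41
p=5,i=2: odd sum, total = 41-2 = 39
p=5,i=3: even sum, total = 39+15 = 54
p=5,i=4: odd sum, total = 54-4 = 50
p=5,i=5: even sum, total = 50+25 = 75
p=6,i=1: odd sum, total = 75-1 = 74
p=6,i=2: even sum, total = 74+12 = 86
p=6,i=3: odd sum, total = 86-3 = 83
p=6,i=4: even sum, total = 83+24 = 107
p=6,i=5: odd sum, total = 107-5 = 102

102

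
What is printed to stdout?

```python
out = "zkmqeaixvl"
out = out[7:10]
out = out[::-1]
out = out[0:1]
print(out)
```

l

slice [7:10] → 'xvl'
reverse → 'lvx'
slice [0:1] → 'l'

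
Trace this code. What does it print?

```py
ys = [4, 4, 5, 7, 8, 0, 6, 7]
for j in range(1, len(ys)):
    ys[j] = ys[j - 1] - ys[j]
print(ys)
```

j=1: ys[1] = 4-4 = 0 → [4, 0, 5, 7, 8, 0, 6, 7]
j=2: ys[2] = 0-5 = -5 → [4, 0, -5, 7, 8, 0, 6, 7]
j=3: ys[3] = (-5)-7 = -12 → [4, 0, -5, -12, 8, 0, 6, 7]
j=4: ys[4] = (-12)-8 = -20 → [4, 0, -5, -12, -20, 0, 6, 7]
j=5: ys[5] = (-20)-0 = -20 → [4, 0, -5, -12, -20, -20, 6, 7]
j=6: ys[6] = (-20)-6 = -26 → [4, 0, -5, -12, -20, -20, -26, 7]
j=7: ys[7] = (-26)-7 = -33 → [4, 0, -5, -12, -20, -20, -26, -33]

[4, 0, -5, -12, -20, -20, -26, -33]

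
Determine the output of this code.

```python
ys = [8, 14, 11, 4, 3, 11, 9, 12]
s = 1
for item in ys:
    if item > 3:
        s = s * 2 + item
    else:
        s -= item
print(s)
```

1346

item=8: >3, s = 1*2+8 = 10
item=14: >3, s = 10*2+14 = 34
item=11: >3, s = 34*2+11 = 79
item=4: >3, s = 79*2+4 = 162
item=3: not >3, s = 162-3 = 159
item=11: >3, s = 159*2+11 = 329
item=9: >3, s = 329*2+9 = 667
item=12: >3, s = 667*2+12 = 1346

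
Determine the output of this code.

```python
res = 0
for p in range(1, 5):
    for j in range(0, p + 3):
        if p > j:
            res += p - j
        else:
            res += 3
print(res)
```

p=1,j=0: 1>0, res = 0+1 = 1
p=1,j=1: not 1>1, res = 1+3 = 4
p=1,j=2: not 1>2, res = 4+3 = 7
p=1,j=3: not 1>3, res = 7+3 = 10
p=2,j=0: 2>0, res = 10+2 = 12
p=2,j=1: 2>1, res = 12+1 = 13
p=2,j=2: not 2>2, res = 13+3 = 16
p=2,j=3: not 2>3, res = 16+3 = 19
p=2,j=4: not 2>4, res = 19+3 = 22
p=3,j=0: 3>0, res = 22+3 = 25
p=3,j=1: 3>1, res = 25+2 = 27
p=3,j=2: 3>2, res = 27+1 = 28
p=3,j=3: not 3>3, res = 28+3 = 31
p=3,j=4: not 3>4, res = 31+3 = 34
p=3,j=5: not 3>5, res = 34+3 = 37
p=4,j=0: 4>0, res = 37+4 = 41
p=4,j=1: 4>1, res = 41+3 = 44
p=4,j=2: 4>2, res = 44+2 = 46
p=4,j=3: 4>3, res = 46+1 = 47
p=4,j=4: not 4>4, res = 47+3 = 50
p=4,j=5: not 4>5, res = 50+3 = 53
p=4,j=6: not 4>6, res = 53+3 = 56

56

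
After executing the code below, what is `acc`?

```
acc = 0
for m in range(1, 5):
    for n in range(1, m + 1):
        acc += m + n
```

50

m=1,n=1: acc = 0+2 = 2
m=2,n=1: acc = 2+3 = 5
m=2,n=2: acc = 5+4 = 9
m=3,n=1: acc = 9+4 = 13
m=3,n=2: acc = 13+5 = 18
m=3,n=3: acc = 18+6 = 24
m=4,n=1: acc = 24+5 = 29
m=4,n=2: acc = 29+6 = 35
m=4,n=3: acc = 35+7 = 42
m=4,n=4: acc = 42+8 = 50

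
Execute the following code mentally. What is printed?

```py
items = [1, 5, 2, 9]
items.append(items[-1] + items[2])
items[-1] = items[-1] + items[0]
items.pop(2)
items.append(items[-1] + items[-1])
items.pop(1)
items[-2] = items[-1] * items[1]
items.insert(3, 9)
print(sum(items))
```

append items[-1]+items[2] = 9+2 = 11 → [1, 5, 2, 9, 11]
items[-1] = items[-1]+items[0] = 11+1 = 12 → [1, 5, 2, 9, 12]
pop(2) removes 2 → [1, 5, 9, 12]
append items[-1]+items[-1] = 12+12 = 24 → [1, 5, 9, 12, 24]
pop(1) removes 5 → [1, 9, 12, 24]
items[-2] = items[-1]*items[1] = 24*9 = 216 → [1, 9, 216, 24]
insert 9 at 3 → [1, 9, 216, 9, 24]
sum = 259

259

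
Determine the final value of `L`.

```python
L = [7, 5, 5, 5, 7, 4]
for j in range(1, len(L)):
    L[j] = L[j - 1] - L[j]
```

[7, 2, -3, -8, -15, -19]

j=1: L[1] = 7-5 = 2 → [7, 2, 5, 5, 7, 4]
j=2: L[2] = 2-5 = -3 → [7, 2, -3, 5, 7, 4]
j=3: L[3] = (-3)-5 = -8 → [7, 2, -3, -8, 7, 4]
j=4: L[4] = (-8)-7 = -15 → [7, 2, -3, -8, -15, 4]
j=5: L[5] = (-15)-4 = -19 → [7, 2, -3, -8, -15, -19]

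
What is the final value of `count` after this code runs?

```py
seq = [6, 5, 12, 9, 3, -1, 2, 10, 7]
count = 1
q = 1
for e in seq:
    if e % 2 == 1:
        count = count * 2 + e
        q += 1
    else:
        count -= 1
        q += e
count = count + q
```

e=6: not odd, count = 1-1 = 0; q=7
e=5: odd, count = 0*2+5 = 5; q=8
e=12: not odd, count = 5-1 = 4; q=20
e=9: odd, count = 4*2+9 = 17; q=21
e=3: odd, count = 17*2+3 = 37; q=22
e=-1: odd, count = 37*2+(-1) = 73; q=23
e=2: not odd, count = 73-1 = 72; q=25
e=10: not odd, count = 72-1 = 71; q=35
e=7: odd, count = 71*2+7 = 149; q=36
count+q = 149+36 = 185

185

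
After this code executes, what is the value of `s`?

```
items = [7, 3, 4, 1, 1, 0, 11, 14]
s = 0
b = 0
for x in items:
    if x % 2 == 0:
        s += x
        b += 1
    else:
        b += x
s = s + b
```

x=7: not even; b=7
x=3: not even; b=10
x=4: even, s = 0+4 = 4; b=11
x=1: not even; b=12
x=1: not even; b=13
x=0: even, s = 4+0 = 4; b=14
x=11: not even; b=25
x=14: even, s = 4+14 = 18; b=26
s+b = 18+26 = 44

44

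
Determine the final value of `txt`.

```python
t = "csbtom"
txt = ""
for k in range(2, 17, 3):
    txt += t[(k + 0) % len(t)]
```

k=2: add t[2]='b' → 'b'
k=5: add t[5]='m' → 'bm'
k=8: add t[2]='b' → 'bmb'
k=11: add t[5]='m' → 'bmbm'
k=14: add t[2]='b' → 'bmbmb'

'bmbmb'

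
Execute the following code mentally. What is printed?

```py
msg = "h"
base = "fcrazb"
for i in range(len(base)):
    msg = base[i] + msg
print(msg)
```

i=0: prepend 'f' → 'fh'
i=1: prepend 'c' → 'cfh'
i=2: prepend 'r' → 'rcfh'
i=3: prepend 'a' → 'arcfh'
i=4: prepend 'z' → 'zarcfh'
i=5: prepend 'b' → 'bzarcfh'

bzarcfh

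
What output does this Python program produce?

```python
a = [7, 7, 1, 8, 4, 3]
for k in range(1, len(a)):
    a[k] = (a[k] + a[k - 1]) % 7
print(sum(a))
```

k=1: a[1] = (7+7)%7 = 0 → [7, 0, 1, 8, 4, 3]
k=2: a[2] = (1+0)%7 = 1 → [7, 0, 1, 8, 4, 3]
k=3: a[3] = (8+1)%7 = 2 → [7, 0, 1, 2, 4, 3]
k=4: a[4] = (4+2)%7 = 6 → [7, 0, 1, 2, 6, 3]
k=5: a[5] = (3+6)%7 = 2 → [7, 0, 1, 2, 6, 2]
sum = 18

18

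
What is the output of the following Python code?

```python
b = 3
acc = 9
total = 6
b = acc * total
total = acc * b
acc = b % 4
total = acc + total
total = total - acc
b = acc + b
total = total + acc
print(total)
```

488

b = 9*6 = 54
total = 9*54 = 486
acc = 54%4 = 2
total = 2+486 = 488
total = 488-2 = 486
b = 2+54 = 56
total = 486+2 = 488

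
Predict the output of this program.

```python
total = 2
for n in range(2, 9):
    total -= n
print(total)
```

n=2: total = 2-2 = 0
n=3: total = 0-3 = -3
n=4: total = (-3)-4 = -7
n=5: total = (-7)-5 = -12
n=6: total = (-12)-6 = -18
n=7: total = (-18)-7 = -25
n=8: total = (-25)-8 = -33

-33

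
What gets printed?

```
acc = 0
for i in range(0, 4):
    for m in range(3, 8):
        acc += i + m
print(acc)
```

i=0,m=3: acc = 0+3 = 3
i=0,m=4: acc = 3+4 = 7
i=0,m=5: acc = 7+5 = 12
i=0,m=6: acc = 12+6 = 18
i=0,m=7: acc = 18+7 = 25
i=1,m=3: acc = 25+4 = 29
i=1,m=4: acc = 29+5 = 34
i=1,m=5: acc = 34+6 = 40
i=1,m=6: acc = 40+7 = 47
i=1,m=7: acc = 47+8 = 55
i=2,m=3: acc = 55+5 = 60
i=2,m=4: acc = 60+6 = 66
i=2,m=5: acc = 66+7 = 73
i=2,m=6: acc = 73+8 = 81
i=2,m=7: acc = 81+9 = 90
i=3,m=3: acc = 90+6 = 96
i=3,m=4: acc = 96+7 = 103
i=3,m=5: acc = 103+8 = 111
i=3,m=6: acc = 111+9 = 120
i=3,m=7: acc = 120+10 = 130

130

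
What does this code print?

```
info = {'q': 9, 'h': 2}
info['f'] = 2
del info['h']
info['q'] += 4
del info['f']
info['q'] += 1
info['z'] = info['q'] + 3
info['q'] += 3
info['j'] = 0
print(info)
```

{'q': 17, 'z': 17, 'j': 0}

info['f'] = 2 → {'q': 9, 'h': 2, 'f': 2}
del 'h' → {'q': 9, 'f': 2}
info['q'] = 9+4 = 13 → {'q': 13, 'f': 2}
del 'f' → {'q': 13}
info['q'] = 13+1 = 14 → {'q': 14}
info['z'] = info['q']+3 = 17 → {'q': 14, 'z': 17}
info['q'] = 14+3 = 17 → {'q': 17, 'z': 17}
info['j'] = 0 → {'q': 17, 'z': 17, 'j': 0}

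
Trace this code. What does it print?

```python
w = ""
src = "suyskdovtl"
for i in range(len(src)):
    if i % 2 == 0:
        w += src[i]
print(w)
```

i=0: add 's' → 's'
i=1: skip
i=2: add 'y' → 'sy'
i=3: skip
i=4: add 'k' → 'syk'
i=5: skip
i=6: add 'o' → 'syko'
i=7: skip
i=8: add 't' → 'sykot'
i=9: skip

sykot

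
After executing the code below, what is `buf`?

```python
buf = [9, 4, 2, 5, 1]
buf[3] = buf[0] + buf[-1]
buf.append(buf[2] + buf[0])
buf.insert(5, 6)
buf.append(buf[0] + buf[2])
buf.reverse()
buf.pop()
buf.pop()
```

buf[3] = buf[0]+buf[-1] = 9+1 = 10 → [9, 4, 2, 10, 1]
append buf[2]+buf[0] = 2+9 = 11 → [9, 4, 2, 10, 1, 11]
insert 6 at 5 → [9, 4, 2, 10, 1, 6, 11]
append buf[0]+buf[2] = 9+2 = 11 → [9, 4, 2, 10, 1, 6, 11, 11]
reverse → [11, 11, 6, 1, 10, 2, 4, 9]
pop() removes 9 → [11, 11, 6, 1, 10, 2, 4]
pop() removes 4 → [11, 11, 6, 1, 10, 2]

[11, 11, 6, 1, 10, 2]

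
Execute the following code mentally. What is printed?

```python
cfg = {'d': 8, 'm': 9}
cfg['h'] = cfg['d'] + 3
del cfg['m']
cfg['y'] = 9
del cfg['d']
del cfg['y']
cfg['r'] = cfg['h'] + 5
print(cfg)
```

{'h': 11, 'r': 16}

cfg['h'] = cfg['d']+3 = 11 → {'d': 8, 'm': 9, 'h': 11}
del 'm' → {'d': 8, 'h': 11}
cfg['y'] = 9 → {'d': 8, 'h': 11, 'y': 9}
del 'd' → {'h': 11, 'y': 9}
del 'y' → {'h': 11}
cfg['r'] = cfg['h']+5 = 16 → {'h': 11, 'r': 16}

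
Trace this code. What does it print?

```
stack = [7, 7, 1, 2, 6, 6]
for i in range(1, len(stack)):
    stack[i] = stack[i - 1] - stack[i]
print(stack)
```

i=1: stack[1] = 7-7 = 0 → [7, 0, 1, 2, 6, 6]
i=2: stack[2] = 0-1 = -1 → [7, 0, -1, 2, 6, 6]
i=3: stack[3] = (-1)-2 = -3 → [7, 0, -1, -3, 6, 6]
i=4: stack[4] = (-3)-6 = -9 → [7, 0, -1, -3, -9, 6]
i=5: stack[5] = (-9)-6 = -15 → [7, 0, -1, -3, -9, -15]

[7, 0, -1, -3, -9, -15]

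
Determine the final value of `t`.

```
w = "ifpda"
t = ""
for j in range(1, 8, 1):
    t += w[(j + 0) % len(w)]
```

j=1: add w[1]='f' → 'f'
j=2: add w[2]='p' → 'fp'
j=3: add w[3]='d' → 'fpd'
j=4: add w[4]='a' → 'fpda'
j=5: add w[0]='i' → 'fpdai'
j=6: add w[1]='f' → 'fpdaif'
j=7: add w[2]='p' → 'fpdaifp'

'fpdaifp'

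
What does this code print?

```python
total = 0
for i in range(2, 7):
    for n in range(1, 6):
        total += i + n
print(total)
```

i=2,n=1: total = 0+3 = 3
i=2,n=2: total = 3+4 = 7
i=2,n=3: total = 7+5 = 12
i=2,n=4: total = 12+6 = 18
i=2,n=5: total = 18+7 = 25
i=3,n=1: total = 25+4 = 29
i=3,n=2: total = 29+5 = 34
i=3,n=3: total = 34+6 = 40
i=3,n=4: total = 40+7 = 47
i=3,n=5: total = 47+8 = 55
i=4,n=1: total = 55+5 = 60
i=4,n=2: total = 60+6 = 66
i=4,n=3: total = 66+7 = 73
i=4,n=4: total = 73+8 = 81
i=4,n=5: total = 81+9 = 90
i=5,n=1: total = 90+6 = 96
i=5,n=2: total = 96+7 = 103
i=5,n=3: total = 103+8 = 111
i=5,n=4: total = 111+9 = 120
i=5,n=5: total = 120+10 = 130
i=6,n=1: total = 130+7 = 137
i=6,n=2: total = 137+8 = 145
i=6,n=3: total = 145+9 = 154
i=6,n=4: total = 154+10 = 164
i=6,n=5: total = 164+11 = 175

175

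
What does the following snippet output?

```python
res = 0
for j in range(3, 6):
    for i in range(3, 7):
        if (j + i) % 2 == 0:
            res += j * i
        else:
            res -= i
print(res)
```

j=3,i=3: even sum, res = 0+9 = 9
j=3,i=4: odd sum, res = 9-4 = 5
j=3,i=5: even sum, res = 5+15 = 20
j=3,i=6: odd sum, res = 20-6 = 14
j=4,i=3: odd sum, res = 14-3 = 11
j=4,i=4: even sum, res = 11+16 = 27
j=4,i=5: odd sum, res = 27-5 = 22
j=4,i=6: even sum, res = 22+24 = 46
j=5,i=3: even sum, res = 46+15 = 61
j=5,i=4: odd sum, res = 61-4 = 57
j=5,i=5: even sum, res = 57+25 = 82
j=5,i=6: odd sum, res = 82-6 = 76

76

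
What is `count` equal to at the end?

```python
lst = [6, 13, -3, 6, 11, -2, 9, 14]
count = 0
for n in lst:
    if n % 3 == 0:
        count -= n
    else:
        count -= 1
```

n=6: %3==0, count = 0-6 = -6
n=13: not %3==0, count = (-6)-1 = -7
n=-3: %3==0, count = (-7)-(-3) = -4
n=6: %3==0, count = (-4)-6 = -10
n=11: not %3==0, count = (-10)-1 = -11
n=-2: not %3==0, count = (-11)-1 = -12
n=9: %3==0, count = (-12)-9 = -21
n=14: not %3==0, count = (-21)-1 = -22

-22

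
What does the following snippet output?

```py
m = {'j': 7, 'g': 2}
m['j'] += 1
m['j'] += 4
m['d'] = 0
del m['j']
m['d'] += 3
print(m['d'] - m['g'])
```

m['j'] = 7+1 = 8 → {'j': 8, 'g': 2}
m['j'] = 8+4 = 12 → {'j': 12, 'g': 2}
m['d'] = 0 → {'j': 12, 'g': 2, 'd': 0}
del 'j' → {'g': 2, 'd': 0}
m['d'] = 0+3 = 3 → {'g': 2, 'd': 3}
m['d']-m['g'] = 3-2 = 1

1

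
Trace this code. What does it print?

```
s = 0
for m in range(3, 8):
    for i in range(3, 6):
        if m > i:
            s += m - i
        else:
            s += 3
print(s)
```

m=3,i=3: not 3>3, s = 0+3 = 3
m=3,i=4: not 3>4, s = 3+3 = 6
m=3,i=5: not 3>5, s = 6+3 = 9
m=4,i=3: 4>3, s = 9+1 = 10
m=4,i=4: not 4>4, s = 10+3 = 13
m=4,i=5: not 4>5, s = 13+3 = 16
m=5,i=3: 5>3, s = 16+2 = 18
m=5,i=4: 5>4, s = 18+1 = 19
m=5,i=5: not 5>5, s = 19+3 = 22
m=6,i=3: 6>3, s = 22+3 = 25
m=6,i=4: 6>4, s = 25+2 = 27
m=6,i=5: 6>5, s = 27+1 = 28
m=7,i=3: 7>3, s = 28+4 = 32
m=7,i=4: 7>4, s = 32+3 = 35
m=7,i=5: 7>5, s = 35+2 = 37

37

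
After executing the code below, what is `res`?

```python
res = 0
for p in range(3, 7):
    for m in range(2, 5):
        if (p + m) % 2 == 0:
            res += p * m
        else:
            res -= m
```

66

p=3,m=2: odd sum, res = 0-2 = -2
p=3,m=3: even sum, res = (-2)+9 = 7
p=3,m=4: odd sum, res = 7-4 = 3
p=4,m=2: even sum, res = 3+8 = 11
p=4,m=3: odd sum, res = 11-3 = 8
p=4,m=4: even sum, res = 8+16 = 24
p=5,m=2: odd sum, res = 24-2 = 22
p=5,m=3: even sum, res = 22+15 = 37
p=5,m=4: odd sum, res = 37-4 = 33
p=6,m=2: even sum, res = 33+12 = 45
p=6,m=3: odd sum, res = 45-3 = 42
p=6,m=4: even sum, res = 42+24 = 66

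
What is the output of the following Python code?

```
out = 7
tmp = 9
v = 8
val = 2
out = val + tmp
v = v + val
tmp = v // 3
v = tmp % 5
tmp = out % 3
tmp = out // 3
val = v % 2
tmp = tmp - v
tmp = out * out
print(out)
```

11

out = 2+9 = 11
v = 8+2 = 10
tmp = 10//3 = 3
v = 3%5 = 3
tmp = 11%3 = 2
tmp = 11//3 = 3
val = 3%2 = 1
tmp = 3-3 = 0
tmp = 11*11 = 121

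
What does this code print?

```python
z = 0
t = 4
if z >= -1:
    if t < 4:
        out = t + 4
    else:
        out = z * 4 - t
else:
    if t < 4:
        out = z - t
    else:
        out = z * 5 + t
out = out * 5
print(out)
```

z=0, t=4
z >= -1 is True; t < 4 is False
→ out = z * 4 - t = -4
out = (-4)*5 = -20

-20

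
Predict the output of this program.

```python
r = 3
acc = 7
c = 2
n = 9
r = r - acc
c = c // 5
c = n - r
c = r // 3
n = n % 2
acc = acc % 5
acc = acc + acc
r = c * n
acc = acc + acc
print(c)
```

-2

r = 3-7 = -4
c = 2//5 = 0
c = 9-(-4) = 13
c = (-4)//3 = -2
n = 9%2 = 1
acc = 7%5 = 2
acc = 2+2 = 4
r = (-2)*1 = -2
acc = 4+4 = 8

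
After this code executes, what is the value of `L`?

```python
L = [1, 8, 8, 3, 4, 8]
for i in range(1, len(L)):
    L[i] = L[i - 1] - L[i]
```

i=1: L[1] = 1-8 = -7 → [1, -7, 8, 3, 4, 8]
i=2: L[2] = (-7)-8 = -15 → [1, -7, -15, 3, 4, 8]
i=3: L[3] = (-15)-3 = -18 → [1, -7, -15, -18, 4, 8]
i=4: L[4] = (-18)-4 = -22 → [1, -7, -15, -18, -22, 8]
i=5: L[5] = (-22)-8 = -30 → [1, -7, -15, -18, -22, -30]

[1, -7, -15, -18, -22, -30]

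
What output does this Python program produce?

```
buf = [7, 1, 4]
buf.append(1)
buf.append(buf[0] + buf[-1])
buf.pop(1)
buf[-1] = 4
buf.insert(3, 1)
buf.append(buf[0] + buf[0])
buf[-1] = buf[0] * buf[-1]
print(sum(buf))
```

append 1 → [7, 1, 4, 1]
append buf[0]+buf[-1] = 7+1 = 8 → [7, 1, 4, 1, 8]
pop(1) removes 1 → [7, 4, 1, 8]
buf[-1] = 4 → [7, 4, 1, 4]
insert 1 at 3 → [7, 4, 1, 1, 4]
append buf[0]+buf[0] = 7+7 = 14 → [7, 4, 1, 1, 4, 14]
buf[-1] = buf[0]*buf[-1] = 7*14 = 98 → [7, 4, 1, 1, 4, 98]
sum = 115

115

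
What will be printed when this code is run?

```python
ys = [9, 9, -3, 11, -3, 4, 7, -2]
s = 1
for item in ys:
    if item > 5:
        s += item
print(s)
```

37

item=9: >5, s = 1+9 = 10
item=9: >5, s = 10+9 = 19
item=-3: not >5
item=11: >5, s = 19+11 = 30
item=-3: not >5
item=4: not >5
item=7: >5, s = 30+7 = 37
item=-2: not >5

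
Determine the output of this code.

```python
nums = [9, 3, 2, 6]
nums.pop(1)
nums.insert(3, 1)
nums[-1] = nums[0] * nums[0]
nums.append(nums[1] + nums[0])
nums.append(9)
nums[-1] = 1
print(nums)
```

[9, 2, 6, 81, 11, 1]

pop(1) removes 3 → [9, 2, 6]
insert 1 at 3 → [9, 2, 6, 1]
nums[-1] = nums[0]*nums[0] = 9*9 = 81 → [9, 2, 6, 81]
append nums[1]+nums[0] = 2+9 = 11 → [9, 2, 6, 81, 11]
append 9 → [9, 2, 6, 81, 11, 9]
nums[-1] = 1 → [9, 2, 6, 81, 11, 1]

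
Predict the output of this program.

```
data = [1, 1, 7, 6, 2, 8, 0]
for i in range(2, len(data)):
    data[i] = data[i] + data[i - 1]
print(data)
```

[1, 1, 8, 14, 16, 24, 24]

i=2: data[2] = 7+1 = 8 → [1, 1, 8, 6, 2, 8, 0]
i=3: data[3] = 6+8 = 14 → [1, 1, 8, 14, 2, 8, 0]
i=4: data[4] = 2+14 = 16 → [1, 1, 8, 14, 16, 8, 0]
i=5: data[5] = 8+16 = 24 → [1, 1, 8, 14, 16, 24, 0]
i=6: data[6] = 0+24 = 24 → [1, 1, 8, 14, 16, 24, 24]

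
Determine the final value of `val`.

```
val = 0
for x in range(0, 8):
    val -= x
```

x=0: val = 0-0 = 0
x=1: val = 0-1 = -1
x=2: val = (-1)-2 = -3
x=3: val = (-3)-3 = -6
x=4: val = (-6)-4 = -10
x=5: val = (-10)-5 = -15
x=6: val = (-15)-6 = -21
x=7: val = (-21)-7 = -28

-28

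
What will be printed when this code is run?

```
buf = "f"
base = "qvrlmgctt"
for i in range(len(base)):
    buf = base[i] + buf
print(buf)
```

ttcgmlrvqf

i=0: prepend 'q' → 'qf'
i=1: prepend 'v' → 'vqf'
i=2: prepend 'r' → 'rvqf'
i=3: prepend 'l' → 'lrvqf'
i=4: prepend 'm' → 'mlrvqf'
i=5: prepend 'g' → 'gmlrvqf'
i=6: prepend 'c' → 'cgmlrvqf'
i=7: prepend 't' → 'tcgmlrvqf'
i=8: prepend 't' → 'ttcgmlrvqf'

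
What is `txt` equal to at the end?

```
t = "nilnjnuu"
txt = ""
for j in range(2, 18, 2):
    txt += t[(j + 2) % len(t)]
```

j=2: add t[4]='j' → 'j'
j=4: add t[6]='u' → 'ju'
j=6: add t[0]='n' → 'jun'
j=8: add t[2]='l' → 'junl'
j=10: add t[4]='j' → 'junlj'
j=12: add t[6]='u' → 'junlju'
j=14: add t[0]='n' → 'junljun'
j=16: add t[2]='l' → 'junljunl'

'junljunl'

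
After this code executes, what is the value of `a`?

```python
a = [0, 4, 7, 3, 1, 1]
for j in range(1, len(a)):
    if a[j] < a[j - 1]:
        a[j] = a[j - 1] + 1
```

[0, 4, 7, 8, 9, 10]

j=1: 4>=0, unchanged → [0, 4, 7, 3, 1, 1]
j=2: 7>=4, unchanged → [0, 4, 7, 3, 1, 1]
j=3: 3<7, a[3] = 7+1 = 8 → [0, 4, 7, 8, 1, 1]
j=4: 1<8, a[4] = 8+1 = 9 → [0, 4, 7, 8, 9, 1]
j=5: 1<9, a[5] = 9+1 = 10 → [0, 4, 7, 8, 9, 10]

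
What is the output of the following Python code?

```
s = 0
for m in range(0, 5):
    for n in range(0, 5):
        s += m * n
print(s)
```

m=0,n=0: s = 0+0 = 0
m=0,n=1: s = 0+0 = 0
m=0,n=2: s = 0+0 = 0
m=0,n=3: s = 0+0 = 0
m=0,n=4: s = 0+0 = 0
m=1,n=0: s = 0+0 = 0
m=1,n=1: s = 0+1 = 1
m=1,n=2: s = 1+2 = 3
m=1,n=3: s = 3+3 = 6
m=1,n=4: s = 6+4 = 10
m=2,n=0: s = 10+0 = 10
m=2,n=1: s = 10+2 = 12
m=2,n=2: s = 12+4 = 16
m=2,n=3: s = 16+6 = 22
m=2,n=4: s = 22+8 = 30
m=3,n=0: s = 30+0 = 30
m=3,n=1: s = 30+3 = 33
m=3,n=2: s = 33+6 = 39
m=3,n=3: s = 39+9 = 48
m=3,n=4: s = 48+12 = 60
m=4,n=0: s = 60+0 = 60
m=4,n=1: s = 60+4 = 64
m=4,n=2: s = 64+8 = 72
m=4,n=3: s = 72+12 = 84
m=4,n=4: s = 84+16 = 100

100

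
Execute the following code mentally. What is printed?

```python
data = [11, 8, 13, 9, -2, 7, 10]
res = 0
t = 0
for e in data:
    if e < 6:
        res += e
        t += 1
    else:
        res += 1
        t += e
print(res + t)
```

e=11: not <6, res = 0+1 = 1; t=11
e=8: not <6, res = 1+1 = 2; t=19
e=13: not <6, res = 2+1 = 3; t=32
e=9: not <6, res = 3+1 = 4; t=41
e=-2: <6, res = 4+(-2) = 2; t=42
e=7: not <6, res = 2+1 = 3; t=49
e=10: not <6, res = 3+1 = 4; t=59
res+t = 4+59 = 63

63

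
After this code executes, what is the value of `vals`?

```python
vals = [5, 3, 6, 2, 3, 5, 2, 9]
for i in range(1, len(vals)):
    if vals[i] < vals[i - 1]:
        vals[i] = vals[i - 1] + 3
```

[5, 8, 11, 14, 17, 20, 23, 26]

i=1: 3<5, vals[1] = 5+3 = 8 → [5, 8, 6, 2, 3, 5, 2, 9]
i=2: 6<8, vals[2] = 8+3 = 11 → [5, 8, 11, 2, 3, 5, 2, 9]
i=3: 2<11, vals[3] = 11+3 = 14 → [5, 8, 11, 14, 3, 5, 2, 9]
i=4: 3<14, vals[4] = 14+3 = 17 → [5, 8, 11, 14, 17, 5, 2, 9]
i=5: 5<17, vals[5] = 17+3 = 20 → [5, 8, 11, 14, 17, 20, 2, 9]
i=6: 2<20, vals[6] = 20+3 = 23 → [5, 8, 11, 14, 17, 20, 23, 9]
i=7: 9<23, vals[7] = 23+3 = 26 → [5, 8, 11, 14, 17, 20, 23, 26]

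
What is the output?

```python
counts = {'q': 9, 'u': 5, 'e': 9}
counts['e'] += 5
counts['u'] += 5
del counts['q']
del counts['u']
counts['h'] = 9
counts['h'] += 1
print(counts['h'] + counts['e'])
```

counts['e'] = 9+5 = 14 → {'q': 9, 'u': 5, 'e': 14}
counts['u'] = 5+5 = 10 → {'q': 9, 'u': 10, 'e': 14}
del 'q' → {'u': 10, 'e': 14}
del 'u' → {'e': 14}
counts['h'] = 9 → {'e': 14, 'h': 9}
counts['h'] = 9+1 = 10 → {'e': 14, 'h': 10}
counts['h']+counts['e'] = 10+14 = 24

24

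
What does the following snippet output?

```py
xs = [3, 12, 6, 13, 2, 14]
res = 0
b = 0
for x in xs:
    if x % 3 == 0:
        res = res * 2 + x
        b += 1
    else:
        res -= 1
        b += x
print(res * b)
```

1248

x=3: %3==0, res = 0*2+3 = 3; b=1
x=12: %3==0, res = 3*2+12 = 18; b=2
x=6: %3==0, res = 18*2+6 = 42; b=3
x=13: not %3==0, res = 42-1 = 41; b=16
x=2: not %3==0, res = 41-1 = 40; b=18
x=14: not %3==0, res = 40-1 = 39; b=32
res*b = 39*32 = 1248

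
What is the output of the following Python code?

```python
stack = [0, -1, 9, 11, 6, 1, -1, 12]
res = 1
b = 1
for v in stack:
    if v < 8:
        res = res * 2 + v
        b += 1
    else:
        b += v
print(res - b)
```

11

v=0: <8, res = 1*2+0 = 2; b=2
v=-1: <8, res = 2*2+(-1) = 3; b=3
v=9: not <8; b=12
v=11: not <8; b=23
v=6: <8, res = 3*2+6 = 12; b=24
v=1: <8, res = 12*2+1 = 25; b=25
v=-1: <8, res = 25*2+(-1) = 49; b=26
v=12: not <8; b=38
res-b = 49-38 = 11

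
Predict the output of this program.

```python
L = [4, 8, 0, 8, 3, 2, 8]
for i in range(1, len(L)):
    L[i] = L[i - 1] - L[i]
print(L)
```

i=1: L[1] = 4-8 = -4 → [4, -4, 0, 8, 3, 2, 8]
i=2: L[2] = (-4)-0 = -4 → [4, -4, -4, 8, 3, 2, 8]
i=3: L[3] = (-4)-8 = -12 → [4, -4, -4, -12, 3, 2, 8]
i=4: L[4] = (-12)-3 = -15 → [4, -4, -4, -12, -15, 2, 8]
i=5: L[5] = (-15)-2 = -17 → [4, -4, -4, -12, -15, -17, 8]
i=6: L[6] = (-17)-8 = -25 → [4, -4, -4, -12, -15, -17, -25]

[4, -4, -4, -12, -15, -17, -25]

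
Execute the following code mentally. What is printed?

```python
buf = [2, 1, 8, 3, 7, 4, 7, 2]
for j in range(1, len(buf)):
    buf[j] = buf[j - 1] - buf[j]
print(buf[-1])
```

-30

j=1: buf[1] = 2-1 = 1 → [2, 1, 8, 3, 7, 4, 7, 2]
j=2: buf[2] = 1-8 = -7 → [2, 1, -7, 3, 7, 4, 7, 2]
j=3: buf[3] = (-7)-3 = -10 → [2, 1, -7, -10, 7, 4, 7, 2]
j=4: buf[4] = (-10)-7 = -17 → [2, 1, -7, -10, -17, 4, 7, 2]
j=5: buf[5] = (-17)-4 = -21 → [2, 1, -7, -10, -17, -21, 7, 2]
j=6: buf[6] = (-21)-7 = -28 → [2, 1, -7, -10, -17, -21, -28, 2]
j=7: buf[7] = (-28)-2 = -30 → [2, 1, -7, -10, -17, -21, -28, -30]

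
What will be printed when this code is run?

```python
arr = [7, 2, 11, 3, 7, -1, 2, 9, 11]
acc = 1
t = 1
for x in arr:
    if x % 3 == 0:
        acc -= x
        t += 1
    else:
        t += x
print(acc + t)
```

x=7: not %3==0; t=8
x=2: not %3==0; t=10
x=11: not %3==0; t=21
x=3: %3==0, acc = 1-3 = -2; t=22
x=7: not %3==0; t=29
x=-1: not %3==0; t=28
x=2: not %3==0; t=30
x=9: %3==0, acc = (-2)-9 = -11; t=31
x=11: not %3==0; t=42
acc+t = (-11)+42 = 31

31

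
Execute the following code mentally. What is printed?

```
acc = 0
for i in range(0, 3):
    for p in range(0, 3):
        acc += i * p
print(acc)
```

9

i=0,p=0: acc = 0+0 = 0
i=0,p=1: acc = 0+0 = 0
i=0,p=2: acc = 0+0 = 0
i=1,p=0: acc = 0+0 = 0
i=1,p=1: acc = 0+1 = 1
i=1,p=2: acc = 1+2 = 3
i=2,p=0: acc = 3+0 = 3
i=2,p=1: acc = 3+2 = 5
i=2,p=2: acc = 5+4 = 9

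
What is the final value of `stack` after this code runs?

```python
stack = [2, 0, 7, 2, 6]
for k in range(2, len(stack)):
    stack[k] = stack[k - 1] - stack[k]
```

k=2: stack[2] = 0-7 = -7 → [2, 0, -7, 2, 6]
k=3: stack[3] = (-7)-2 = -9 → [2, 0, -7, -9, 6]
k=4: stack[4] = (-9)-6 = -15 → [2, 0, -7, -9, -15]

[2, 0, -7, -9, -15]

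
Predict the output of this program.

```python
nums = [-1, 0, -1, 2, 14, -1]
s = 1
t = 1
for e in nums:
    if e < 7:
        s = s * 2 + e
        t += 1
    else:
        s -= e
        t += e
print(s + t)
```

e=-1: <7, s = 1*2+(-1) = 1; t=2
e=0: <7, s = 1*2+0 = 2; t=3
e=-1: <7, s = 2*2+(-1) = 3; t=4
e=2: <7, s = 3*2+2 = 8; t=5
e=14: not <7, s = 8-14 = -6; t=19
e=-1: <7, s = (-6)*2+(-1) = -13; t=20
s+t = (-13)+20 = 7

7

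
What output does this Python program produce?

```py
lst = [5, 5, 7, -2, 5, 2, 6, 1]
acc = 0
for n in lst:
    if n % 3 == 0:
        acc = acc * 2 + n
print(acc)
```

6

n=5: not %3==0
n=5: not %3==0
n=7: not %3==0
n=-2: not %3==0
n=5: not %3==0
n=2: not %3==0
n=6: %3==0, acc = 0*2+6 = 6
n=1: not %3==0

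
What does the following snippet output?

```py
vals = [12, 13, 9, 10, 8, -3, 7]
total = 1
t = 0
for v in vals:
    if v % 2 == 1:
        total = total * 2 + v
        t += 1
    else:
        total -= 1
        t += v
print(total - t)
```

99

v=12: not odd, total = 1-1 = 0; t=12
v=13: odd, total = 0*2+13 = 13; t=13
v=9: odd, total = 13*2+9 = 35; t=14
v=10: not odd, total = 35-1 = 34; t=24
v=8: not odd, total = 34-1 = 33; t=32
v=-3: odd, total = 33*2+(-3) = 63; t=33
v=7: odd, total = 63*2+7 = 133; t=34
total-t = 133-34 = 99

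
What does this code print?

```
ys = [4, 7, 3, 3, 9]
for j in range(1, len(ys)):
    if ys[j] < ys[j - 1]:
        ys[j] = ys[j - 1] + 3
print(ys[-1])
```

j=1: 7>=4, unchanged → [4, 7, 3, 3, 9]
j=2: 3<7, ys[2] = 7+3 = 10 → [4, 7, 10, 3, 9]
j=3: 3<10, ys[3] = 10+3 = 13 → [4, 7, 10, 13, 9]
j=4: 9<13, ys[4] = 13+3 = 16 → [4, 7, 10, 13, 16]

16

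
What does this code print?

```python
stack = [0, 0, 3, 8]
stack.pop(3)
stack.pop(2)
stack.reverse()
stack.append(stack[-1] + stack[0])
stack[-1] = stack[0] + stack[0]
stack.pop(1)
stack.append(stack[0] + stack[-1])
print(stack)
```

[0, 0, 0]

pop(3) removes 8 → [0, 0, 3]
pop(2) removes 3 → [0, 0]
reverse → [0, 0]
append stack[-1]+stack[0] = 0+0 = 0 → [0, 0, 0]
stack[-1] = stack[0]+stack[0] = 0+0 = 0 → [0, 0, 0]
pop(1) removes 0 → [0, 0]
append stack[0]+stack[-1] = 0+0 = 0 → [0, 0, 0]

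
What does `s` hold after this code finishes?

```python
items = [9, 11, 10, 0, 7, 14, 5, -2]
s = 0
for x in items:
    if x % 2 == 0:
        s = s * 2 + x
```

106

x=9: not even
x=11: not even
x=10: even, s = 0*2+10 = 10
x=0: even, s = 10*2+0 = 20
x=7: not even
x=14: even, s = 20*2+14 = 54
x=5: not even
x=-2: even, s = 54*2+(-2) = 106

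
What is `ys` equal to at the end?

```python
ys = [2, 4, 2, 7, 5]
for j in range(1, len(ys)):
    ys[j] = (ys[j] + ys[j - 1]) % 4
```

[2, 2, 0, 3, 0]

j=1: ys[1] = (4+2)%4 = 2 → [2, 2, 2, 7, 5]
j=2: ys[2] = (2+2)%4 = 0 → [2, 2, 0, 7, 5]
j=3: ys[3] = (7+0)%4 = 3 → [2, 2, 0, 3, 5]
j=4: ys[4] = (5+3)%4 = 0 → [2, 2, 0, 3, 0]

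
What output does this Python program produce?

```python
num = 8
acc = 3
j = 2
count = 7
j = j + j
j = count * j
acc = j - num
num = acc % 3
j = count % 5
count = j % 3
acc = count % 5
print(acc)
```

2

j = 2+2 = 4
j = 7*4 = 28
acc = 28-8 = 20
num = 20%3 = 2
j = 7%5 = 2
count = 2%3 = 2
acc = 2%5 = 2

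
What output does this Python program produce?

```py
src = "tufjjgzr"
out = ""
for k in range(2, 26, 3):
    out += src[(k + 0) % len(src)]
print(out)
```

k=2: add src[2]='f' → 'f'
k=5: add src[5]='g' → 'fg'
k=8: add src[0]='t' → 'fgt'
k=11: add src[3]='j' → 'fgtj'
k=14: add src[6]='z' → 'fgtjz'
k=17: add src[1]='u' → 'fgtjzu'
k=20: add src[4]='j' → 'fgtjzuj'
k=23: add src[7]='r' → 'fgtjzujr'

fgtjzujr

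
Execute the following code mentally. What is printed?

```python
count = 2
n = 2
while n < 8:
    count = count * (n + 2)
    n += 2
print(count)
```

n=2: count = 2*4 = 8
n=4: count = 8*6 = 48
n=6: count = 48*8 = 384

384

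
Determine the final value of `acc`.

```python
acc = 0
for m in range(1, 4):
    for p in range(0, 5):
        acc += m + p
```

60

m=1,p=0: acc = 0+1 = 1
m=1,p=1: acc = 1+2 = 3
m=1,p=2: acc = 3+3 = 6
m=1,p=3: acc = 6+4 = 10
m=1,p=4: acc = 10+5 = 15
m=2,p=0: acc = 15+2 = 17
m=2,p=1: acc = 17+3 = 20
m=2,p=2: acc = 20+4 = 24
m=2,p=3: acc = 24+5 = 29
m=2,p=4: acc = 29+6 = 35
m=3,p=0: acc = 35+3 = 38
m=3,p=1: acc = 38+4 = 42
m=3,p=2: acc = 42+5 = 47
m=3,p=3: acc = 47+6 = 53
m=3,p=4: acc = 53+7 = 60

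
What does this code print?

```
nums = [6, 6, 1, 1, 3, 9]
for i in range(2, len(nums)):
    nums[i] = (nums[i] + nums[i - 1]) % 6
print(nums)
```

i=2: nums[2] = (1+6)%6 = 1 → [6, 6, 1, 1, 3, 9]
i=3: nums[3] = (1+1)%6 = 2 → [6, 6, 1, 2, 3, 9]
i=4: nums[4] = (3+2)%6 = 5 → [6, 6, 1, 2, 5, 9]
i=5: nums[5] = (9+5)%6 = 2 → [6, 6, 1, 2, 5, 2]

[6, 6, 1, 2, 5, 2]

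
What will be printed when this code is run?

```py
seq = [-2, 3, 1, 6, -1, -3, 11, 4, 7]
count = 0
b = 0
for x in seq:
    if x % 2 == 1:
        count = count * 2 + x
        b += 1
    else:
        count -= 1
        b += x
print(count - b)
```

x=-2: not odd, count = 0-1 = -1; b=-2
x=3: odd, count = (-1)*2+3 = 1; b=-1
x=1: odd, count = 1*2+1 = 3; b=0
x=6: not odd, count = 3-1 = 2; b=6
x=-1: odd, count = 2*2+(-1) = 3; b=7
x=-3: odd, count = 3*2+(-3) = 3; b=8
x=11: odd, count = 3*2+11 = 17; b=9
x=4: not odd, count = 17-1 = 16; b=13
x=7: odd, count = 16*2+7 = 39; b=14
count-b = 39-14 = 25

25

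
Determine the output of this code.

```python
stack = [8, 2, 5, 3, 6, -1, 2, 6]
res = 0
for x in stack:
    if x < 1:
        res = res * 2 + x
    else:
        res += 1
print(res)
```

x=8: not <1, res = 0+1 = 1
x=2: not <1, res = 1+1 = 2
x=5: not <1, res = 2+1 = 3
x=3: not <1, res = 3+1 = 4
x=6: not <1, res = 4+1 = 5
x=-1: <1, res = 5*2+(-1) = 9
x=2: not <1, res = 9+1 = 10
x=6: not <1, res = 10+1 = 11

11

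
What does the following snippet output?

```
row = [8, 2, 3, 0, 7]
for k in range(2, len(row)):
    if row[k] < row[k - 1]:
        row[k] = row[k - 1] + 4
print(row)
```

k=2: 3>=2, unchanged → [8, 2, 3, 0, 7]
k=3: 0<3, row[3] = 3+4 = 7 → [8, 2, 3, 7, 7]
k=4: 7>=7, unchanged → [8, 2, 3, 7, 7]

[8, 2, 3, 7, 7]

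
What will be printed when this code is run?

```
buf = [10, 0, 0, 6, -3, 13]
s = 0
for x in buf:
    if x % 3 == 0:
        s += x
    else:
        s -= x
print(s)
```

x=10: not %3==0, s = 0-10 = -10
x=0: %3==0, s = (-10)+0 = -10
x=0: %3==0, s = (-10)+0 = -10
x=6: %3==0, s = (-10)+6 = -4
x=-3: %3==0, s = (-4)+(-3) = -7
x=13: not %3==0, s = (-7)-13 = -20

-20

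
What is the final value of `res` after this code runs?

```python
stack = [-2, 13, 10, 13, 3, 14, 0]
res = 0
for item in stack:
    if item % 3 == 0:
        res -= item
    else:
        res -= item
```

-51

item=-2: not %3==0, res = 0-(-2) = 2
item=13: not %3==0, res = 2-13 = -11
item=10: not %3==0, res = (-11)-10 = -21
item=13: not %3==0, res = (-21)-13 = -34
item=3: %3==0, res = (-34)-3 = -37
item=14: not %3==0, res = (-37)-14 = -51
item=0: %3==0, res = (-51)-0 = -51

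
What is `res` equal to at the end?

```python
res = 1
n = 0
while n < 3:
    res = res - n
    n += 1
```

n=0: res = 1-0 = 1
n=1: res = 1-1 = 0
n=2: res = 0-2 = -2

-2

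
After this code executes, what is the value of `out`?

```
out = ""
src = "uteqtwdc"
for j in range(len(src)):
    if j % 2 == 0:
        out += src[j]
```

'uetd'

j=0: add 'u' → 'u'
j=1: skip
j=2: add 'e' → 'ue'
j=3: skip
j=4: add 't' → 'uet'
j=5: skip
j=6: add 'd' → 'uetd'
j=7: skip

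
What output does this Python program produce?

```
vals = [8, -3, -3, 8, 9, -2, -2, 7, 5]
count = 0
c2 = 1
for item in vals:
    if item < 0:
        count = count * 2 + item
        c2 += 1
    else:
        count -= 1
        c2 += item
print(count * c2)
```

-2856

item=8: not <0, count = 0-1 = -1; c2=9
item=-3: <0, count = (-1)*2+(-3) = -5; c2=10
item=-3: <0, count = (-5)*2+(-3) = -13; c2=11
item=8: not <0, count = (-13)-1 = -14; c2=19
item=9: not <0, count = (-14)-1 = -15; c2=28
item=-2: <0, count = (-15)*2+(-2) = -32; c2=29
item=-2: <0, count = (-32)*2+(-2) = -66; c2=30
item=7: not <0, count = (-66)-1 = -67; c2=37
item=5: not <0, count = (-67)-1 = -68; c2=42
count*c2 = (-68)*42 = -2856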